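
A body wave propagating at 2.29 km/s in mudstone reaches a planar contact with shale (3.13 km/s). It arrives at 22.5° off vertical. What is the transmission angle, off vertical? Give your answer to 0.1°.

31.5°

sin θ₁/V₁ = sin θ₂/V₂ ⇒ sin θ₂ = 3.13·sin 22.5°/2.29 = 3.13·0.3827/2.29 = 0.5231.
θ₂ = arcsin 0.5231 = 31.54° from the normal.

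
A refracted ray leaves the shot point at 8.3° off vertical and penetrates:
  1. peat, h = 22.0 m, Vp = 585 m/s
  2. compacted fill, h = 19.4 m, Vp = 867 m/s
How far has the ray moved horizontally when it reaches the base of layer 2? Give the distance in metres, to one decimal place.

Apply Snell's law at each interface; in layer i the horizontal offset is hᵢ·tan θᵢ.
Layer 1: θ = 8.30°; offset = 22.0·tan 8.30° = 3.209 m.
Layer 2: sin θ = 867·sin 8.3°/585 = 0.2139, θ = 12.35°; offset = 19.4·tan 12.35° = 4.249 m.
Total horizontal offset = 7.458 m.

7.5 m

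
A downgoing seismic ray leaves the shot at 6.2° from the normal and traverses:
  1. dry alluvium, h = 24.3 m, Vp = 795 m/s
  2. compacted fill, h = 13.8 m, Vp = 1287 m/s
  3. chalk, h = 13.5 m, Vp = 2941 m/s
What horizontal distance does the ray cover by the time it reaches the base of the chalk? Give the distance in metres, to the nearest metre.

Apply Snell's law at each interface; in layer i the horizontal offset is hᵢ·tan θᵢ.
Layer 1: θ = 6.20°; offset = 24.3·tan 6.20° = 2.640 m.
Layer 2: sin θ = 1287·sin 6.2°/795 = 0.1748, θ = 10.07°; offset = 13.8·tan 10.07° = 2.450 m.
Layer 3: sin θ = 2941·sin 6.2°/795 = 0.3995, θ = 23.55°; offset = 13.5·tan 23.55° = 5.884 m.
Σ offsets = 10.974 m.

11 m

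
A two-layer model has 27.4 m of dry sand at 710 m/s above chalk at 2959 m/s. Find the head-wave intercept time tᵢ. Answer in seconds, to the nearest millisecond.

0.075 s

θ_c = arcsin(V₁/V₂) = arcsin(710/2959) = 13.88°; cos θ_c = 0.9708.
tᵢ = 2h·cos θ_c / V₁ = 2·27.4·0.9708 / 710 = 0.07493 s.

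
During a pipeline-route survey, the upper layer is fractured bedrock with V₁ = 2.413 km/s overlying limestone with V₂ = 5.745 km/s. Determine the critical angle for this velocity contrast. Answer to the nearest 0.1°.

Critical incidence: sin θ_c = V₁/V₂ = 2.413/5.745 = 0.4200.
θ_c = arcsin 0.4200 = 24.84°.

24.8°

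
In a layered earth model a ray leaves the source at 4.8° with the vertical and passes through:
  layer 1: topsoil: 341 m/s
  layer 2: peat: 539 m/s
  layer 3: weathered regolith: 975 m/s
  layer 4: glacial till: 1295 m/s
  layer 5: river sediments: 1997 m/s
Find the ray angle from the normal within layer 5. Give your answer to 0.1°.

Snell's law across each interface conserves sin θ / V, so sin θ_5 = V_5·sin θ₁/V₁.
sin θ_5 = 1997 × sin 4.8° / 341 = 0.4900.
θ_5 = 29.34° from the vertical.

29.3°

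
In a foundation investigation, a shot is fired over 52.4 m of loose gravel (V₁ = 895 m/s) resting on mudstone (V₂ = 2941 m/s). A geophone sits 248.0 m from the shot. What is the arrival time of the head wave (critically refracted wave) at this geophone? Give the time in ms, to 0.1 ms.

θ_c = arcsin(V₁/V₂) = arcsin(895/2941) = 17.72°, cos θ_c = 0.9526.
Intercept time tᵢ = 2h cos θ_c / V₁ = 2·52.4·0.9526/895 = 0.11154 s.
t = x/V₂ + tᵢ = 248.0/2941 + 0.11154 = 0.19587 s.

195.9 ms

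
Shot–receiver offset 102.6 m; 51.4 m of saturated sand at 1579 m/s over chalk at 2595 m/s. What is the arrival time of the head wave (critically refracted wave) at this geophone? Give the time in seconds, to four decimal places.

0.0912 s

θ_c = arcsin(V₁/V₂) = arcsin(1579/2595) = 37.48°, cos θ_c = 0.7936.
Intercept time tᵢ = 2h cos θ_c / V₁ = 2·51.4·0.7936/1579 = 0.05167 s.
t = x/V₂ + tᵢ = 102.6/2595 + 0.05167 = 0.09120 s.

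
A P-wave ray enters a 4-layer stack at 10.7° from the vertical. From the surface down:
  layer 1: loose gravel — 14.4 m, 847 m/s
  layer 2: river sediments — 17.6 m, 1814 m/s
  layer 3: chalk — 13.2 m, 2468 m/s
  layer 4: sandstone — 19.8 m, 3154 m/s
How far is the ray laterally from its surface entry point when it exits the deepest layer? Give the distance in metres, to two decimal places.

Apply Snell's law at each interface; in layer i the horizontal offset is hᵢ·tan θᵢ.
Layer 1: θ = 10.70°; offset = 14.4·tan 10.70° = 2.7209 m.
Layer 2: sin θ = 1814·sin 10.7°/847 = 0.3976, θ = 23.43°; offset = 17.6·tan 23.43° = 7.6274 m.
Layer 3: sin θ = 2468·sin 10.7°/847 = 0.5410, θ = 32.75°; offset = 13.2·tan 32.75° = 8.4910 m.
Layer 4: sin θ = 3154·sin 10.7°/847 = 0.6914, θ = 43.74°; offset = 19.8·tan 43.74° = 18.9470 m.
Total horizontal offset = 37.7863 m.

37.79 m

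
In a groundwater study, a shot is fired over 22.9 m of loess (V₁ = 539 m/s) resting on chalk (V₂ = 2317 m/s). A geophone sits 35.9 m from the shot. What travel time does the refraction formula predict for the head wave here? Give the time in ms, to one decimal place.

θ_c = arcsin(V₁/V₂) = arcsin(539/2317) = 13.45°, cos θ_c = 0.9726.
Intercept time tᵢ = 2h cos θ_c / V₁ = 2·22.9·0.9726/539 = 0.08264 s.
t = x/V₂ + tᵢ = 35.9/2317 + 0.08264 = 0.09814 s.

98.1 ms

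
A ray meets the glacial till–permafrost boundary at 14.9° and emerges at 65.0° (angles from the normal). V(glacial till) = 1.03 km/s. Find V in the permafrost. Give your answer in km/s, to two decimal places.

3.63 km/s

Snell's law: sin 14.9°/V₁ = sin 65.0°/V₂.
V₂ = V₁·sin 65.0°/sin 14.9° = 1.03 × 3.5247 = 3.63 km/s.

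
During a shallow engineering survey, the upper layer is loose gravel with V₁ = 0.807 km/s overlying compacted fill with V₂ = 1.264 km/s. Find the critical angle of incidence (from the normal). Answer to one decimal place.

39.7°

Critical incidence: sin θ_c = V₁/V₂ = 0.807/1.264 = 0.6384.
θ_c = arcsin 0.6384 = 39.68°.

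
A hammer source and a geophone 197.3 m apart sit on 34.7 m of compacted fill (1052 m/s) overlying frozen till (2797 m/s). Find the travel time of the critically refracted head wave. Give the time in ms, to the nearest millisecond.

132 ms

θ_c = arcsin(V₁/V₂) = arcsin(1052/2797) = 22.09°, cos θ_c = 0.9266.
Intercept time tᵢ = 2h cos θ_c / V₁ = 2·34.7·0.9266/1052 = 0.06113 s.
t = x/V₂ + tᵢ = 197.3/2797 + 0.06113 = 0.13167 s.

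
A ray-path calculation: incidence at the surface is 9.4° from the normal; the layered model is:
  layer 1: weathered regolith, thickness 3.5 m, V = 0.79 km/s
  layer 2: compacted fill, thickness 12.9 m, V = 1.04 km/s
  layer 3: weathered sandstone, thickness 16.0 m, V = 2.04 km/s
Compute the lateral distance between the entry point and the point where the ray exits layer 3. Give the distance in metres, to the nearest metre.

11 m

p = sin θ₁/V₁ = sin 9.4°/0.79 = 2.0674e-01 s/km is conserved through the stack.
Layer 1: θ = 9.40°; offset = 3.5·tan 9.40° = 0.579 m.
Layer 2: sin θ = p·1.04 = 0.2150 → θ = 12.42°; offset = 12.9·tan 12.42° = 2.840 m.
Layer 3: sin θ = p·2.04 = 0.4218 → θ = 24.95°; offset = 16.0·tan 24.95° = 7.442 m.
Σ offsets = 10.862 m.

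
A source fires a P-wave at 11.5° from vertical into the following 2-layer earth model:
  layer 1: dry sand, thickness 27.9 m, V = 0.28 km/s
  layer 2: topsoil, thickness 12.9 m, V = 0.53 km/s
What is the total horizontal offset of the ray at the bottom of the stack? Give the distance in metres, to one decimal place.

10.9 m

p = sin θ₁/V₁ = sin 11.5°/0.28 = 7.1203e-01 s/km is conserved through the stack.
Layer 1: θ = 11.50°; offset = 27.9·tan 11.50° = 5.676 m.
Layer 2: sin θ = p·0.53 = 0.3774 → θ = 22.17°; offset = 12.9·tan 22.17° = 5.257 m.
Summing the layer offsets gives 10.933 m.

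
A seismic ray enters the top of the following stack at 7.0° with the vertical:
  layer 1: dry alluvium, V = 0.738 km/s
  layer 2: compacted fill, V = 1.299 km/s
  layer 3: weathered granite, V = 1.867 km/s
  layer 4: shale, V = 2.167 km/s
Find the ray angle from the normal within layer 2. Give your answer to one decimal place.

12.4°

Ray parameter p = sin 7.0° / 0.738 = 1.6513e-01 s/km.
sin θ_2 = p·V_2 = 1.6513e-01 × 1.299 = 0.2145.
θ_2 = 12.39° from the vertical.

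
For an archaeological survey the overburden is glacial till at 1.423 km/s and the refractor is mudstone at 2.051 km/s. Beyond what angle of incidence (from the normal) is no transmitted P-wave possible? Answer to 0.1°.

43.9°

Critical incidence: sin θ_c = V₁/V₂ = 1.423/2.051 = 0.6938.
θ_c = arcsin 0.6938 = 43.93°.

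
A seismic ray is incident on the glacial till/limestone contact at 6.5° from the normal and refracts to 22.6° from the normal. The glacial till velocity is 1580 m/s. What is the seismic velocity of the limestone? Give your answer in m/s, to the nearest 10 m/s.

5360 m/s

Snell's law: sin 6.5°/V₁ = sin 22.6°/V₂.
V₂ = V₁·sin 22.6°/sin 6.5° = 1580 × 3.3947 = 5363.69 m/s.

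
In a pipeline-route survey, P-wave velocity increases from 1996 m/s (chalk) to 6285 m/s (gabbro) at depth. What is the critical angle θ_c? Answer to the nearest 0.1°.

At critical incidence the refracted ray runs along the interface (θ₂ = 90°), so sin θ_c = V₁/V₂.
θ_c = arcsin(1996/6285) = arcsin 0.3176 = 18.52°.

18.5°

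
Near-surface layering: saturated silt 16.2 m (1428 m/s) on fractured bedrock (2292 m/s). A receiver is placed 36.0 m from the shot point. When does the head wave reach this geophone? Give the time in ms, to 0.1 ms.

33.5 ms

t = x/V₂ + 2h·√(V₂²−V₁²)/(V₁V₂).
√(V₂²−V₁²) = √(2292²−1428²) = 1792.8 m/s; delay term = 2·16.2·1792.8/(1428·2292) = 0.01775 s.
t = 36.0/2292 + 0.01775 = 0.03345 s.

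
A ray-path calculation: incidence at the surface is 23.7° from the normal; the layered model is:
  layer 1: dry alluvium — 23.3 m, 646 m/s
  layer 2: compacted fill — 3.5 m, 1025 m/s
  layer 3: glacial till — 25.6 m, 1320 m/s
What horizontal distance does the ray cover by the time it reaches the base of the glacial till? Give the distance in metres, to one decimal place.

50.0 m

Ray parameter p = sin 23.7° / 646 m/s = 6.2221e-04 s/m.
Layer 1: θ = 23.70°; offset = 23.3·tan 23.70° = 10.228 m.
Layer 2: sin θ = p·1025 = 0.6378 → θ = 39.63°; offset = 3.5·tan 39.63° = 2.898 m.
Layer 3: sin θ = p·1320 = 0.8213 → θ = 55.22°; offset = 25.6·tan 55.22° = 36.857 m.
Total horizontal offset = 49.983 m.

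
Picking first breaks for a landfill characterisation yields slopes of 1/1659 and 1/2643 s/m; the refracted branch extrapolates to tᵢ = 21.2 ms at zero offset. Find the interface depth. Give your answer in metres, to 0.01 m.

θ_c = arcsin(1659/2643) = 38.88°; cos θ_c = 0.7785.
tᵢ = 2h cos θ_c/V₁ ⇒ h = tᵢ·V₁/(2 cos θ_c) = 0.0212·1659/(2·0.7785) = 22.59 m.

22.59 m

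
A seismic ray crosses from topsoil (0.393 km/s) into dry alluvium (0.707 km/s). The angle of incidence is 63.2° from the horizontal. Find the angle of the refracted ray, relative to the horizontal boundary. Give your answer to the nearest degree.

Convert to the normal: θ₁ = 90° − 63.2° = 26.8°.
sin θ₁/V₁ = sin θ₂/V₂ ⇒ sin θ₂ = 0.707·sin 26.8°/0.393 = 0.707·0.4509/0.393 = 0.8111.
θ₂ = arcsin 0.8111 = 54.21° from the normal.
From the interface: 90° − 54.21° = 35.79°.

36°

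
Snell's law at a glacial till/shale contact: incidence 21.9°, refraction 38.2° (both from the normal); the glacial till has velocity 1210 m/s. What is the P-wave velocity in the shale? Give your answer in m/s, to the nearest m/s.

Snell's law: sin 21.9°/V₁ = sin 38.2°/V₂.
V₂ = V₁·sin 38.2°/sin 21.9° = 1210 × 1.6580 = 2006.16 m/s.

2006 m/s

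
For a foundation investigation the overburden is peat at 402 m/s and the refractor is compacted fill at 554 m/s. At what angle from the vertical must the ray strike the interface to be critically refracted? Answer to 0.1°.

46.5°

At critical incidence the refracted ray runs along the interface (θ₂ = 90°), so sin θ_c = V₁/V₂.
θ_c = arcsin(402/554) = arcsin 0.7256 = 46.52°.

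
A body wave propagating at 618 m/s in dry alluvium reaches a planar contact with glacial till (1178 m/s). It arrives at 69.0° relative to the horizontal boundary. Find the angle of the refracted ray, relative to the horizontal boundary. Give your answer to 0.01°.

Angle from the normal: 90° − 69.0° = 21.0°.
Snell's law: sin θ₂ = (V₂/V₁)·sin θ₁ = (1178/618)·sin 21.0° = 0.6831.
θ₂ = arcsin 0.6831 = 43.09° from the normal.
From the interface: 90° − 43.09° = 46.91°.

46.91°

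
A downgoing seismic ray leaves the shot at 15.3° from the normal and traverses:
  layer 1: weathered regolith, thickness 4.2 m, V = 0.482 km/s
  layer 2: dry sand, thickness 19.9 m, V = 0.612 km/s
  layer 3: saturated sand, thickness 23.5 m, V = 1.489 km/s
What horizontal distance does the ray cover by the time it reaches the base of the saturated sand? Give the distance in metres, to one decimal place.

41.3 m

p = sin θ₁/V₁ = sin 15.3°/0.482 = 5.4745e-01 s/km is conserved through the stack.
Layer 1: θ = 15.30°; offset = 4.2·tan 15.30° = 1.149 m.
Layer 2: sin θ = p·0.612 = 0.3350 → θ = 19.58°; offset = 19.9·tan 19.58° = 7.076 m.
Layer 3: sin θ = p·1.489 = 0.8152 → θ = 54.60°; offset = 23.5·tan 54.60° = 33.072 m.
Total horizontal offset = 41.297 m.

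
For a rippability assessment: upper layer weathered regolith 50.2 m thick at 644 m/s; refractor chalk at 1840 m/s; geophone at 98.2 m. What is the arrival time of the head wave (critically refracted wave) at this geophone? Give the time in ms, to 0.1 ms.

t = x/V₂ + 2h·√(V₂²−V₁²)/(V₁V₂).
√(V₂²−V₁²) = √(1840²−644²) = 1723.6 m/s; delay term = 2·50.2·1723.6/(644·1840) = 0.14604 s.
t = 98.2/1840 + 0.14604 = 0.19941 s.

199.4 ms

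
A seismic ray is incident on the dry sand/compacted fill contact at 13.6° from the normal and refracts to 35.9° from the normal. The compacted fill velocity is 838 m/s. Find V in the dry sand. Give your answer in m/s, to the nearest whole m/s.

336 m/s

Snell's law: sin 13.6°/V₁ = sin 35.9°/V₂.
V₁ = V₂·sin 13.6°/sin 35.9° = 838 × 0.4010 = 336.05 m/s.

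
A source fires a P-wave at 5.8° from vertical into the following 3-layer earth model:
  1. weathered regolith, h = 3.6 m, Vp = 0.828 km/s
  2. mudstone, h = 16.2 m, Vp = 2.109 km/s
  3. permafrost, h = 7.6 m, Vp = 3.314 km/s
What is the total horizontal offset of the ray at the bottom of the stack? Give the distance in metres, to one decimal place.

Ray parameter p = sin 5.8° / 0.828 km/s = 1.2205e-01 s/km.
Layer 1: θ = 5.80°; offset = 3.6·tan 5.80° = 0.366 m.
Layer 2: sin θ = p·2.109 = 0.2574 → θ = 14.92°; offset = 16.2·tan 14.92° = 4.315 m.
Layer 3: sin θ = p·3.314 = 0.4045 → θ = 23.86°; offset = 7.6·tan 23.86° = 3.361 m.
Σ offsets = 8.042 m.

8.0 m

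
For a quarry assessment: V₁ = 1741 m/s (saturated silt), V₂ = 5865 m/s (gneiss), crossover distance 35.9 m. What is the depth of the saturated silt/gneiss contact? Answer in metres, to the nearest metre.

13 m

x_cross = 2h·√((V₂+V₁)/(V₂−V₁)) → h = x_cross / (2·√((V₂+V₁)/(V₂−V₁))).
√((V₂+V₁)/(V₂−V₁)) = √((5865+1741)/(5865−1741)) = 1.3581.
h = 35.9 / (2·1.3581) = 13.22 m.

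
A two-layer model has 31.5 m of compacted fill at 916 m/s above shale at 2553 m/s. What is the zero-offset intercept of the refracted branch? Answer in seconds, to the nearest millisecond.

tᵢ = 2h·√(V₂²−V₁²)/(V₁V₂).
√(V₂²−V₁²) = √(2553²−916²) = 2383.0 m/s.
tᵢ = 2·31.5·2383.0/(916·2553) = 0.06420 s.

0.064 s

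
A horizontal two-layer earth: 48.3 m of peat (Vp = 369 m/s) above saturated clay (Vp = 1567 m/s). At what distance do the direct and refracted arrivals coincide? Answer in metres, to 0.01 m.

x_cross = 2h·√((V₂+V₁)/(V₂−V₁)).
(V₂+V₁)/(V₂−V₁) = (1567+369)/(1567−369) = 1.6160; √ = 1.2712.
x_cross = 2·48.3·1.2712 = 122.80 m.

122.80 m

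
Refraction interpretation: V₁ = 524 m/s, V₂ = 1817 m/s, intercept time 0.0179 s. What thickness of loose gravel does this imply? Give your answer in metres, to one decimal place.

4.9 m

h = tᵢ·V₁·V₂ / (2·√(V₂²−V₁²)).
√(V₂²−V₁²) = √(1817² − 524²) = 1739.8 m/s.
h = 0.0179 s × 524 × 1817 / (2 × 1739.8) = 4.90 m.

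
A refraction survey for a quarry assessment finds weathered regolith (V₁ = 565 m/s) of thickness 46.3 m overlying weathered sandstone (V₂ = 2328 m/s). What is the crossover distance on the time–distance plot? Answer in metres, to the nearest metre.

θ_c = arcsin(565/2328) = 14.05°, so cos θ_c = 0.9701 and tᵢ = 2h cos θ_c/V₁ = 0.1590 s.
At crossover x/V₁ = x/V₂ + tᵢ ⇒ x = tᵢ/(1/V₁ − 1/V₂) = 0.15899/(1.7699e-03 − 4.2955e-04) = 118.62 m.

119 m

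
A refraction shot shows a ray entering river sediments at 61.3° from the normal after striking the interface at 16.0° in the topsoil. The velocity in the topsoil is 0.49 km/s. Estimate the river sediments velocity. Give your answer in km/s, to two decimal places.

1.56 km/s

sin 16.0° = 0.2756; sin 61.3° = 0.8771.
V₂ = V₁·(sin θ₂/sin θ₁) = 0.49·(0.8771/0.2756) = 1.56 km/s.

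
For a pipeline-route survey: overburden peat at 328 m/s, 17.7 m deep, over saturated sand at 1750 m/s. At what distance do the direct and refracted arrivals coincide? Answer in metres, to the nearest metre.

43 m

x_cross = 2h·√((V₂+V₁)/(V₂−V₁)).
(V₂+V₁)/(V₂−V₁) = (1750+328)/(1750−328) = 1.4613; √ = 1.2089.
x_cross = 2·17.7·1.2089 = 42.79 m.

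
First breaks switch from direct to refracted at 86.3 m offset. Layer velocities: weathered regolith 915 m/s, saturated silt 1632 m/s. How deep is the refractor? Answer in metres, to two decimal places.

h = (x_cross/2)·√((V₂−V₁)/(V₂+V₁)).
(V₂−V₁)/(V₂+V₁) = (1632−915)/(1632+915) = 0.2815; √ = 0.5306.
h = (86.3/2)·0.5306 = 22.89 m.

22.89 m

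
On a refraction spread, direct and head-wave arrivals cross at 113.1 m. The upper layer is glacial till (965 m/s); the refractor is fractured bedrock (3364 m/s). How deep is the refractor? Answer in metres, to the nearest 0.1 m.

42.1 m

h = (x_cross/2)·√((V₂−V₁)/(V₂+V₁)).
(V₂−V₁)/(V₂+V₁) = (3364−965)/(3364+965) = 0.5542; √ = 0.7444.
h = (113.1/2)·0.7444 = 42.10 m.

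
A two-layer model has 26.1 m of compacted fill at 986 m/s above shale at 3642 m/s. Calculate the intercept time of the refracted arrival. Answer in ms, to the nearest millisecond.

51 ms

θ_c = arcsin(V₁/V₂) = arcsin(986/3642) = 15.71°; cos θ_c = 0.9627.
tᵢ = 2h·cos θ_c / V₁ = 2·26.1·0.9627 / 986 = 0.05096 s.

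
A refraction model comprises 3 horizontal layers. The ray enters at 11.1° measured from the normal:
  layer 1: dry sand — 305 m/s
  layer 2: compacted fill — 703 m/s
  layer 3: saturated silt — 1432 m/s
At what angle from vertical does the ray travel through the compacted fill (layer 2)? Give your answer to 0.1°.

26.3°

Ray parameter p = sin 11.1° / 305 = 6.3122e-04 s/m.
sin θ_2 = p·V_2 = 6.3122e-04 × 703 = 0.4437.
θ_2 = 26.34° from the vertical.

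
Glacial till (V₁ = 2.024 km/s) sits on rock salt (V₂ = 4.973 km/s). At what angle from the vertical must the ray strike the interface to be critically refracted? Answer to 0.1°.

24.0°

Critical incidence: sin θ_c = V₁/V₂ = 2.024/4.973 = 0.4070.
θ_c = arcsin 0.4070 = 24.02°.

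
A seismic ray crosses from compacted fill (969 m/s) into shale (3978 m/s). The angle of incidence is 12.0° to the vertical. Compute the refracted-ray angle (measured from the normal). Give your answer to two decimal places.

sin θ₁/V₁ = sin θ₂/V₂ ⇒ sin θ₂ = 3978·sin 12.0°/969 = 3978·0.2079/969 = 0.8535.
θ₂ = sin⁻¹(0.8535) = 58.60° (from vertical).

58.60°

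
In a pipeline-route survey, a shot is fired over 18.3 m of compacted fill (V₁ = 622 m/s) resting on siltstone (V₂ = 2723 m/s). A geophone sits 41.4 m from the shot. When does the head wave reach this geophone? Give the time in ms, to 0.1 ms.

72.5 ms

θ_c = arcsin(V₁/V₂) = arcsin(622/2723) = 13.20°, cos θ_c = 0.9736.
Intercept time tᵢ = 2h cos θ_c / V₁ = 2·18.3·0.9736/622 = 0.05729 s.
t = x/V₂ + tᵢ = 41.4/2723 + 0.05729 = 0.07249 s.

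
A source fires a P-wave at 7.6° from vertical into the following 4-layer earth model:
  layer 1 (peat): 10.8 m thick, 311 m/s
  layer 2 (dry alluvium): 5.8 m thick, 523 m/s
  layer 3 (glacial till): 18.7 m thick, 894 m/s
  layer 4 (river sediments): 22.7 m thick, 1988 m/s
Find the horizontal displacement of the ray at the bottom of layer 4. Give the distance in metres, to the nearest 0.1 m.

Apply Snell's law at each interface; in layer i the horizontal offset is hᵢ·tan θᵢ.
Layer 1: θ = 7.60°; offset = 10.8·tan 7.60° = 1.441 m.
Layer 2: sin θ = 523·sin 7.6°/311 = 0.2224, θ = 12.85°; offset = 5.8·tan 12.85° = 1.323 m.
Layer 3: sin θ = 894·sin 7.6°/311 = 0.3802, θ = 22.35°; offset = 18.7·tan 22.35° = 7.687 m.
Layer 4: sin θ = 1988·sin 7.6°/311 = 0.8454, θ = 57.72°; offset = 22.7·tan 57.72° = 35.931 m.
Total horizontal offset = 46.382 m.

46.4 m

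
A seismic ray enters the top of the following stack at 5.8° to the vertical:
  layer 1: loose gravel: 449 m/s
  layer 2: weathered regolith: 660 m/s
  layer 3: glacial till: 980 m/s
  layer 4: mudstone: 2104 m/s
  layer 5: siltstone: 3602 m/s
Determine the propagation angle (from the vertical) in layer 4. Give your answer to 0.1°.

28.3°

Snell's law across each interface conserves sin θ / V, so sin θ_4 = V_4·sin θ₁/V₁.
sin θ_4 = 2104 × sin 5.8° / 449 = 0.4735.
θ_4 = arcsin 0.4735 = 28.26°.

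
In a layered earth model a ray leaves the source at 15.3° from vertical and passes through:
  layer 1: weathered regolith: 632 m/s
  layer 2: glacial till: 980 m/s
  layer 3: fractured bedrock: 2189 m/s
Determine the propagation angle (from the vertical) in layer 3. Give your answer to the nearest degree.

66°

Ray parameter p = sin 15.3° / 632 = 4.1752e-04 s/m.
sin θ_3 = p·V_3 = 4.1752e-04 × 2189 = 0.9140.
θ_3 = 66.06° from the vertical.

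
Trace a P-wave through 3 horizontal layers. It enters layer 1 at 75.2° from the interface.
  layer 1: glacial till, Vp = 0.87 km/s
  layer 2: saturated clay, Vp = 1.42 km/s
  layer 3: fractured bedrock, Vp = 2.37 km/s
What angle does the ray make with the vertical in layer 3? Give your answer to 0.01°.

From the normal: θ₁ = 90° − 75.2° = 14.8°.
Snell's law across each interface conserves sin θ / V, so sin θ_3 = V_3·sin θ₁/V₁.
sin θ_3 = 2.37 × sin 14.8° / 0.87 = 0.6959.
θ_3 = 44.10° from the vertical.

44.10°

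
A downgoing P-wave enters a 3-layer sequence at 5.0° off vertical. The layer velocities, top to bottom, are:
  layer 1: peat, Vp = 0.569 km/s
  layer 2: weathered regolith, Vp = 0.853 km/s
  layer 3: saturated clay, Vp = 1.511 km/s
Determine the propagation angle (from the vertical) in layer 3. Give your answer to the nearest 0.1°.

13.4°

Snell's law across each interface conserves sin θ / V, so sin θ_3 = V_3·sin θ₁/V₁.
sin θ_3 = 1.511 × sin 5.0° / 0.569 = 0.2314.
θ_3 = arcsin 0.2314 = 13.38°.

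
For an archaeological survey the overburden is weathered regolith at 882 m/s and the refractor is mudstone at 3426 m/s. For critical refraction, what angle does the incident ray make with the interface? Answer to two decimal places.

75.08°

At critical incidence the refracted ray runs along the interface (θ₂ = 90°), so sin θ_c = V₁/V₂.
θ_c = arcsin(882/3426) = arcsin 0.2574 = 14.92°.
Measured from the interface: 90° − 14.92° = 75.08°.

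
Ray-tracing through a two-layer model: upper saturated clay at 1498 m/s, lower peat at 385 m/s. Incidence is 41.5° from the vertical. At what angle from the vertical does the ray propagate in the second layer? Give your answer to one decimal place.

sin θ₁/V₁ = sin θ₂/V₂ ⇒ sin θ₂ = 385·sin 41.5°/1498 = 385·0.6626/1498 = 0.1703.
θ₂ = arcsin 0.1703 = 9.81° from the normal.

9.8°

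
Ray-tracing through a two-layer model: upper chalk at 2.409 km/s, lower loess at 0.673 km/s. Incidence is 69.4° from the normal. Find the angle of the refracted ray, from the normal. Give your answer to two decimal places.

15.16°

Snell's law: sin θ₂ = (V₂/V₁)·sin θ₁ = (0.673/2.409)·sin 69.4° = 0.2615.
θ₂ = sin⁻¹(0.2615) = 15.16° (from vertical).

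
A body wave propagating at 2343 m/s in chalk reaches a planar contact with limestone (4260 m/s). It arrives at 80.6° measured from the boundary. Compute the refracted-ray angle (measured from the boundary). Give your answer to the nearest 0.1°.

72.7°

Angle from the normal: 90° − 80.6° = 9.4°.
Snell's law: sin θ₂ = (V₂/V₁)·sin θ₁ = (4260/2343)·sin 9.4° = 0.2970.
θ₂ = arcsin 0.2970 = 17.27° from the normal.
From the interface: 90° − 17.27° = 72.73°.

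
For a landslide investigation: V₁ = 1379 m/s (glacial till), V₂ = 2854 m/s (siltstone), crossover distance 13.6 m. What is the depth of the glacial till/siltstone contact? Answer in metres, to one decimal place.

4.0 m

x_cross = 2h·√((V₂+V₁)/(V₂−V₁)) → h = x_cross / (2·√((V₂+V₁)/(V₂−V₁))).
√((V₂+V₁)/(V₂−V₁)) = √((2854+1379)/(2854−1379)) = 1.6941.
h = 13.6 / (2·1.6941) = 4.01 m.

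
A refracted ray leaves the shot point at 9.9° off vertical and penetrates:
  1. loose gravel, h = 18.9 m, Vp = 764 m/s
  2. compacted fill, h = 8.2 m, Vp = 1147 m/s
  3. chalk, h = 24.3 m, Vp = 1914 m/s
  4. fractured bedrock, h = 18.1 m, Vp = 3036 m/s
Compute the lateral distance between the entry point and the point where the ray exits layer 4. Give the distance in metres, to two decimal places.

34.02 m

Apply Snell's law at each interface; in layer i the horizontal offset is hᵢ·tan θᵢ.
Layer 1: θ = 9.90°; offset = 18.9·tan 9.90° = 3.2986 m.
Layer 2: sin θ = 1147·sin 9.9°/764 = 0.2581, θ = 14.96°; offset = 8.2·tan 14.96° = 2.1908 m.
Layer 3: sin θ = 1914·sin 9.9°/764 = 0.4307, θ = 25.51°; offset = 24.3·tan 25.51° = 11.5975 m.
Layer 4: sin θ = 3036·sin 9.9°/764 = 0.6832, θ = 43.10°; offset = 18.1·tan 43.10° = 16.9350 m.
Σ offsets = 34.0219 m.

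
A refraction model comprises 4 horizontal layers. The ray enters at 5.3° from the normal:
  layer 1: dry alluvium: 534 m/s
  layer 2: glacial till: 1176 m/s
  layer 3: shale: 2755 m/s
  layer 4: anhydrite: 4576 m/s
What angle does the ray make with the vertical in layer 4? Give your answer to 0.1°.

Snell's law across each interface conserves sin θ / V, so sin θ_4 = V_4·sin θ₁/V₁.
sin θ_4 = 4576 × sin 5.3° / 534 = 0.7916.
θ_4 = arcsin 0.7916 = 52.33°.

52.3°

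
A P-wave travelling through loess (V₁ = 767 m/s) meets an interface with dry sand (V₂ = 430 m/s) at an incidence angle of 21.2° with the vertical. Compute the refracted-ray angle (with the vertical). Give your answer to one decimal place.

Snell's law: sin θ₂ = (V₂/V₁)·sin θ₁ = (430/767)·sin 21.2° = 0.2027.
θ₂ = arcsin 0.2027 = 11.70° from the normal.

11.7°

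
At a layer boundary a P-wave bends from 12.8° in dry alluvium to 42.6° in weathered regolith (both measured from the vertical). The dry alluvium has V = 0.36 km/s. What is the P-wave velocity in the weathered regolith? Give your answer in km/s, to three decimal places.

Snell's law: sin 12.8°/V₁ = sin 42.6°/V₂.
V₂ = V₁·sin 42.6°/sin 12.8° = 0.36 × 3.0552 = 1.100 km/s.

1.100 km/s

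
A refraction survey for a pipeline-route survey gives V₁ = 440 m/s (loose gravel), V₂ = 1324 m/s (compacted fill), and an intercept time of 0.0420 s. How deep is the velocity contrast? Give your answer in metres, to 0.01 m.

θ_c = arcsin(440/1324) = 19.41°; cos θ_c = 0.9432.
tᵢ = 2h cos θ_c/V₁ ⇒ h = tᵢ·V₁/(2 cos θ_c) = 0.042·440/(2·0.9432) = 9.80 m.

9.80 m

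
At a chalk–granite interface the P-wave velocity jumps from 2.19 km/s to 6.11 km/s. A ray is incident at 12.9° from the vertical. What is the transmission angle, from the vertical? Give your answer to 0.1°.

Snell's law: sin θ₂ = (V₂/V₁)·sin θ₁ = (6.11/2.19)·sin 12.9° = 0.6229.
θ₂ = sin⁻¹(0.6229) = 38.53° (from vertical).

38.5°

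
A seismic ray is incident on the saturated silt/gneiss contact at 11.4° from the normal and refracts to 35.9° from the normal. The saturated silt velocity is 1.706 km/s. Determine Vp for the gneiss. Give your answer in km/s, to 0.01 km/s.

Snell's law: sin 11.4°/V₁ = sin 35.9°/V₂.
V₂ = V₁·sin 35.9°/sin 11.4° = 1.706 × 2.9666 = 5.06 km/s.

5.06 km/s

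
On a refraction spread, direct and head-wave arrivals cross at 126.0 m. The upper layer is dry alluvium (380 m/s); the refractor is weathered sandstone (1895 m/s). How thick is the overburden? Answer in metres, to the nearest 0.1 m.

51.4 m

x_cross = 2h·√((V₂+V₁)/(V₂−V₁)) → h = x_cross / (2·√((V₂+V₁)/(V₂−V₁))).
√((V₂+V₁)/(V₂−V₁)) = √((1895+380)/(1895−380)) = 1.2254.
h = 126.0 / (2·1.2254) = 51.41 m.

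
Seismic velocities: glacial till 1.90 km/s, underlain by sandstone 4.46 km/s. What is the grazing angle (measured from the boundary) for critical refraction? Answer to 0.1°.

Critical incidence: sin θ_c = V₁/V₂ = 1.90/4.46 = 0.4260.
θ_c = arcsin 0.4260 = 25.21°.
Measured from the interface: 90° − 25.21° = 64.79°.

64.8°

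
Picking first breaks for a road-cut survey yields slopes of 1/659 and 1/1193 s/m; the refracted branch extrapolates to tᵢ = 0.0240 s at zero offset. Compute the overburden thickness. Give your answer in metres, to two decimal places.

9.49 m

θ_c = arcsin(659/1193) = 33.53°; cos θ_c = 0.8336.
tᵢ = 2h cos θ_c/V₁ ⇒ h = tᵢ·V₁/(2 cos θ_c) = 0.024·659/(2·0.8336) = 9.49 m.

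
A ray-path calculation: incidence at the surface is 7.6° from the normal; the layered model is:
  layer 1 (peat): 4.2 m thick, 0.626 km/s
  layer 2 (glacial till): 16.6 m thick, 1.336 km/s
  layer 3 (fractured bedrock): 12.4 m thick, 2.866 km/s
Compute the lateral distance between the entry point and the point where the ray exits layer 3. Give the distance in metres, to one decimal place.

14.9 m

Ray parameter p = sin 7.6° / 0.626 km/s = 2.1127e-01 s/km.
Layer 1: θ = 7.60°; offset = 4.2·tan 7.60° = 0.560 m.
Layer 2: sin θ = p·1.336 = 0.2823 → θ = 16.40°; offset = 16.6·tan 16.40° = 4.884 m.
Layer 3: sin θ = p·2.866 = 0.6055 → θ = 37.27°; offset = 12.4·tan 37.27° = 9.434 m.
Total horizontal offset = 14.879 m.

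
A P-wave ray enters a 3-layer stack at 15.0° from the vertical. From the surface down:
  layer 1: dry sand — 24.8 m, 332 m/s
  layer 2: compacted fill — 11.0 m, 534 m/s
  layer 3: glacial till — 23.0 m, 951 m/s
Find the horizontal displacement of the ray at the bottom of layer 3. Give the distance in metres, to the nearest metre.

p = sin θ₁/V₁ = sin 15.0°/332 = 7.7958e-04 s/m is conserved through the stack.
Layer 1: θ = 15.00°; offset = 24.8·tan 15.00° = 6.645 m.
Layer 2: sin θ = p·534 = 0.4163 → θ = 24.60°; offset = 11.0·tan 24.60° = 5.036 m.
Layer 3: sin θ = p·951 = 0.7414 → θ = 47.85°; offset = 23.0·tan 47.85° = 25.409 m.
Σ offsets = 37.090 m.

37 m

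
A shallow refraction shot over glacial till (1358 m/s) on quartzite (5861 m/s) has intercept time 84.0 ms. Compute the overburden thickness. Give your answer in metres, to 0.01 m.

58.63 m

θ_c = arcsin(1358/5861) = 13.40°; cos θ_c = 0.9728.
tᵢ = 2h cos θ_c/V₁ ⇒ h = tᵢ·V₁/(2 cos θ_c) = 0.084·1358/(2·0.9728) = 58.63 m.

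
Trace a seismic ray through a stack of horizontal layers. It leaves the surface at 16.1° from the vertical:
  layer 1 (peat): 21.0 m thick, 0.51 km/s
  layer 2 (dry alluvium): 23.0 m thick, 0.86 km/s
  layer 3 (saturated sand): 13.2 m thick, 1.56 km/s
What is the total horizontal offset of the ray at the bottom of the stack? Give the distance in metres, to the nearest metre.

39 m

Apply Snell's law at each interface; in layer i the horizontal offset is hᵢ·tan θᵢ.
Layer 1: θ = 16.10°; offset = 21.0·tan 16.10° = 6.061 m.
Layer 2: sin θ = 0.86·sin 16.1°/0.51 = 0.4676, θ = 27.88°; offset = 23.0·tan 27.88° = 12.168 m.
Layer 3: sin θ = 1.56·sin 16.1°/0.51 = 0.8483, θ = 58.02°; offset = 13.2·tan 58.02° = 21.143 m.
Total horizontal offset = 39.372 m.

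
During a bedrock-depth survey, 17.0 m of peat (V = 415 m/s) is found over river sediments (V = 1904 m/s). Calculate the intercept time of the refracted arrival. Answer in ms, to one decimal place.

80.0 ms

tᵢ = 2h·√(V₂²−V₁²)/(V₁V₂).
√(V₂²−V₁²) = √(1904²−415²) = 1858.2 m/s.
tᵢ = 2·17.0·1858.2/(415·1904) = 0.07996 s.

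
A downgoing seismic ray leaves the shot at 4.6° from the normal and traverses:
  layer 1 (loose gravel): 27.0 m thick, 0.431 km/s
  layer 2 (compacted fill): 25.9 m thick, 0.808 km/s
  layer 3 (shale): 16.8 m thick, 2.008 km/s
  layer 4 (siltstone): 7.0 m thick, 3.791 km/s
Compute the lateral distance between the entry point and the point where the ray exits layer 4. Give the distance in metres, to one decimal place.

Apply Snell's law at each interface; in layer i the horizontal offset is hᵢ·tan θᵢ.
Layer 1: θ = 4.60°; offset = 27.0·tan 4.60° = 2.172 m.
Layer 2: sin θ = 0.808·sin 4.6°/0.431 = 0.1503, θ = 8.65°; offset = 25.9·tan 8.65° = 3.939 m.
Layer 3: sin θ = 2.008·sin 4.6°/0.431 = 0.3736, θ = 21.94°; offset = 16.8·tan 21.94° = 6.767 m.
Layer 4: sin θ = 3.791·sin 4.6°/0.431 = 0.7054, θ = 44.86°; offset = 7.0·tan 44.86° = 6.967 m.
Total horizontal offset = 19.845 m.

19.8 m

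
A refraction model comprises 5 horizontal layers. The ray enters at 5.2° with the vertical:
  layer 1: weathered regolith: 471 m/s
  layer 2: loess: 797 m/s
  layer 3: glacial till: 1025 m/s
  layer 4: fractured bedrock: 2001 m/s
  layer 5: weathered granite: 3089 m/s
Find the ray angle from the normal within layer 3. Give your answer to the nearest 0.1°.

11.4°

Snell's law across each interface conserves sin θ / V, so sin θ_3 = V_3·sin θ₁/V₁.
sin θ_3 = 1025 × sin 5.2° / 471 = 0.1972.
θ_3 = 11.38° from the vertical.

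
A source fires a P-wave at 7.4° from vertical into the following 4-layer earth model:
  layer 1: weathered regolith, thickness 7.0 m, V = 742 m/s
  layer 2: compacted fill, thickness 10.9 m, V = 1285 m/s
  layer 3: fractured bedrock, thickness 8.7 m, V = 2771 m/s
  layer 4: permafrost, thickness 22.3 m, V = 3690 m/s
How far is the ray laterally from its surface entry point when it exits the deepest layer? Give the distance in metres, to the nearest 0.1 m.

26.8 m

Apply Snell's law at each interface; in layer i the horizontal offset is hᵢ·tan θᵢ.
Layer 1: θ = 7.40°; offset = 7.0·tan 7.40° = 0.909 m.
Layer 2: sin θ = 1285·sin 7.4°/742 = 0.2230, θ = 12.89°; offset = 10.9·tan 12.89° = 2.494 m.
Layer 3: sin θ = 2771·sin 7.4°/742 = 0.4810, θ = 28.75°; offset = 8.7·tan 28.75° = 4.773 m.
Layer 4: sin θ = 3690·sin 7.4°/742 = 0.6405, θ = 39.83°; offset = 22.3·tan 39.83° = 18.599 m.
Summing the layer offsets gives 26.775 m.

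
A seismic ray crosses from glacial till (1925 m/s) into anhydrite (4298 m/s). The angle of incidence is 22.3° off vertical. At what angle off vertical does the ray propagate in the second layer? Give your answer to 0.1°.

57.9°

sin θ₁/V₁ = sin θ₂/V₂ ⇒ sin θ₂ = 4298·sin 22.3°/1925 = 4298·0.3795/1925 = 0.8472.
θ₂ = arcsin 0.8472 = 57.91° from the normal.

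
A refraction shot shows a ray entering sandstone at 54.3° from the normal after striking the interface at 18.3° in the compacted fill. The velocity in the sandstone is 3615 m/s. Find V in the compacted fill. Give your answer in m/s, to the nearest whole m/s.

1398 m/s

sin 18.3° = 0.3140; sin 54.3° = 0.8121.
V₁ = V₂·(sin θ₁/sin θ₂) = 3615·(0.3140/0.8121) = 1397.74 m/s.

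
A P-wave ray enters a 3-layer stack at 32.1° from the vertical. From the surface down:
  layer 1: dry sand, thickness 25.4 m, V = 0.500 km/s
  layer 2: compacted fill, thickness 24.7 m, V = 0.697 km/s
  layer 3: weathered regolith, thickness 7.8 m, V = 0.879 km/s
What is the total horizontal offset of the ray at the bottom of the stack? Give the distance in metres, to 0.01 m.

63.60 m

Apply Snell's law at each interface; in layer i the horizontal offset is hᵢ·tan θᵢ.
Layer 1: θ = 32.10°; offset = 25.4·tan 32.10° = 15.9334 m.
Layer 2: sin θ = 0.697·sin 32.1°/0.500 = 0.7408, θ = 47.80°; offset = 24.7·tan 47.80° = 27.2375 m.
Layer 3: sin θ = 0.879·sin 32.1°/0.500 = 0.9342, θ = 69.10°; offset = 7.8·tan 69.10° = 20.4252 m.
Σ offsets = 63.5960 m.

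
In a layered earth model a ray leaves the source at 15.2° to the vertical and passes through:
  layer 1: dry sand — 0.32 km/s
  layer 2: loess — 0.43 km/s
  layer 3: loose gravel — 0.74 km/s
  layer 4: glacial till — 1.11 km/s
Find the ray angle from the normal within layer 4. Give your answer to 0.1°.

65.4°

Ray parameter p = sin 15.2° / 0.32 = 8.1934e-01 s/km.
sin θ_4 = p·V_4 = 8.1934e-01 × 1.11 = 0.9095.
θ_4 = arcsin 0.9095 = 65.43°.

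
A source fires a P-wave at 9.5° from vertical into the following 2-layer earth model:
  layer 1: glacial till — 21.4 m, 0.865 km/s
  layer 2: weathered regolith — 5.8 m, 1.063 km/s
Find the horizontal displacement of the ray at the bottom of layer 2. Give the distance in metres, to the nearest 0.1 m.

Apply Snell's law at each interface; in layer i the horizontal offset is hᵢ·tan θᵢ.
Layer 1: θ = 9.50°; offset = 21.4·tan 9.50° = 3.581 m.
Layer 2: sin θ = 1.063·sin 9.5°/0.865 = 0.2028, θ = 11.70°; offset = 5.8·tan 11.70° = 1.201 m.
Σ offsets = 4.783 m.

4.8 m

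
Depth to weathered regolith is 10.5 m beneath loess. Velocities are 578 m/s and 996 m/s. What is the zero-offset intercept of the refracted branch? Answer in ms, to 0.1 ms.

29.6 ms

θ_c = arcsin(V₁/V₂) = arcsin(578/996) = 35.47°; cos θ_c = 0.8144.
tᵢ = 2h·cos θ_c / V₁ = 2·10.5·0.8144 / 578 = 0.02959 s.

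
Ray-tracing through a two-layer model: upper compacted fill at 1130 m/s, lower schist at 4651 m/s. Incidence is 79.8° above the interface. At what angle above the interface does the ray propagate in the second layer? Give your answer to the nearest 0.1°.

43.2°

Angle from the normal: 90° − 79.8° = 10.2°.
sin θ₁/V₁ = sin θ₂/V₂ ⇒ sin θ₂ = 4651·sin 10.2°/1130 = 4651·0.1771/1130 = 0.7289.
θ₂ = arcsin 0.7289 = 46.79° from the normal.
From the interface: 90° − 46.79° = 43.21°.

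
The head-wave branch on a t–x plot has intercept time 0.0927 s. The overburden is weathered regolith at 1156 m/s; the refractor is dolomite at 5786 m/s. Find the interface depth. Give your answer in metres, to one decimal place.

54.7 m

h = tᵢ·V₁·V₂ / (2·√(V₂²−V₁²)).
√(V₂²−V₁²) = √(5786² − 1156²) = 5669.3 m/s.
h = 0.0927 s × 1156 × 5786 / (2 × 5669.3) = 54.68 m.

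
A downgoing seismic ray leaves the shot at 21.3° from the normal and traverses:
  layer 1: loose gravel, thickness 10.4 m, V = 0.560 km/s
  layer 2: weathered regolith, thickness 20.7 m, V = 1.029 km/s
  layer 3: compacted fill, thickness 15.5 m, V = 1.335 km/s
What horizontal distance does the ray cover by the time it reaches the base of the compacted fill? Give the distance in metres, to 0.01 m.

Apply Snell's law at each interface; in layer i the horizontal offset is hᵢ·tan θᵢ.
Layer 1: θ = 21.30°; offset = 10.4·tan 21.30° = 4.0548 m.
Layer 2: sin θ = 1.029·sin 21.3°/0.560 = 0.6675, θ = 41.87°; offset = 20.7·tan 41.87° = 18.5551 m.
Layer 3: sin θ = 1.335·sin 21.3°/0.560 = 0.8660, θ = 59.99°; offset = 15.5·tan 59.99° = 26.8393 m.
Total horizontal offset = 49.4492 m.

49.45 m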